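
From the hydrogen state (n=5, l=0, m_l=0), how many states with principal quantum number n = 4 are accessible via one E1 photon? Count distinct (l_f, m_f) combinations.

3

E1 requires Δl = ±1, so l_f ∈ {-1, 1}; with 0 ≤ l_f ≤ n_f−1 = 3, the allowed l_f values are {1}.
For l_f = 1: m_f ∈ {m_i−1, m_i, m_i+1} ∩ [−1, 1] = {-1, 0, 1} → 3 states.
Total: 3.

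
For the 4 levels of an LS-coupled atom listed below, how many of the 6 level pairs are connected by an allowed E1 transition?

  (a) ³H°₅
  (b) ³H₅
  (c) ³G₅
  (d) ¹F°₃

2

(a)–(b): allowed.
(a)–(c): allowed.
(a)–(d): forbidden (parity, ΔS, ΔL, ΔJ).
(b)–(c): forbidden (parity).
(b)–(d): forbidden (ΔS, ΔL, ΔJ).
(c)–(d): forbidden (ΔS, ΔJ).
Allowed pairs: 2 of 6.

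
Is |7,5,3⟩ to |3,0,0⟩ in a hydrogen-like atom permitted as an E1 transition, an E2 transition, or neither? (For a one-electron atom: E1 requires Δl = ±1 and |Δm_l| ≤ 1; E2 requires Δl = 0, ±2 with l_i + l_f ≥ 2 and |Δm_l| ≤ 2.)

Δl = 0 − 5 = -5; l_i + l_f = 5.
Δm_l = -3.
E1 (Δl = ±1, |Δm_l| ≤ 1): not satisfied.
E2 (Δl = 0,±2, l_i+l_f ≥ 2, |Δm_l| ≤ 2): not satisfied.

neither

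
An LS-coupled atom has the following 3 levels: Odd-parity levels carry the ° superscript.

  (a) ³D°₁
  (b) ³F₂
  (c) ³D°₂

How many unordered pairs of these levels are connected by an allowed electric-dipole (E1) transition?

(a)–(b): allowed.
(a)–(c): forbidden (parity).
(b)–(c): allowed.
Allowed pairs: 2 of 3.

2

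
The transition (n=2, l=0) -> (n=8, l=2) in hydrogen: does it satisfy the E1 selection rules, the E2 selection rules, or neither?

Δl = 2 − 0 = +2; l_i + l_f = 2.
E1 (Δl = ±1): not satisfied.
E2 (Δl = 0,±2, l_i+l_f ≥ 2): satisfied.

E2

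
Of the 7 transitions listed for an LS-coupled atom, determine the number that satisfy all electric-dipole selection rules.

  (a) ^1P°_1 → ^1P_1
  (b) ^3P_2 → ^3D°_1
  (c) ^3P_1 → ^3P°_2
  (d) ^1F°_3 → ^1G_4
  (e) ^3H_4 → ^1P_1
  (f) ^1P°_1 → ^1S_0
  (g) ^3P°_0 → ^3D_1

6

(a) allowed
(b) allowed
(c) allowed
(d) allowed
(e) forbidden (parity, ΔS, ΔL, ΔJ fail)
(f) allowed
(g) allowed
Total allowed: 6 of 7.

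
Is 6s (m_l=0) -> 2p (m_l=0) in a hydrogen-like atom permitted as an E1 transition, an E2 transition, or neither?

E1

Δl = 1 − 0 = +1; l_i + l_f = 1.
Δm_l = +0.
E1 (Δl = ±1, |Δm_l| ≤ 1): satisfied.
E2 (Δl = 0,±2, l_i+l_f ≥ 2, |Δm_l| ≤ 2): not satisfied.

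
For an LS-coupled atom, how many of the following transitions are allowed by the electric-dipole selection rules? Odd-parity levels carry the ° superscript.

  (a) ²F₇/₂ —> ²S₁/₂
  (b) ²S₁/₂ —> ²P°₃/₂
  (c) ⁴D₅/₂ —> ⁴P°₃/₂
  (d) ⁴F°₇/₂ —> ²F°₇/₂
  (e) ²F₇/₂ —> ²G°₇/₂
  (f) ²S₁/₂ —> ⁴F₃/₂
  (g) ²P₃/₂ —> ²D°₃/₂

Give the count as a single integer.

(a) forbidden (parity, ΔL, ΔJ fail)
(b) allowed
(c) allowed
(d) forbidden (parity, ΔS fail)
(e) allowed
(f) forbidden (parity, ΔS, ΔL fail)
(g) allowed
Total allowed: 4 of 7.

4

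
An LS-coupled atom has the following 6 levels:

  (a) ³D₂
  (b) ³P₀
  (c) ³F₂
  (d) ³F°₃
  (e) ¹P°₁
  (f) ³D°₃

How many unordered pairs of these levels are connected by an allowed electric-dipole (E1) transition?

(a)–(b): forbidden (parity, ΔJ).
(a)–(c): forbidden (parity).
(a)–(d): allowed.
(a)–(e): forbidden (ΔS).
(a)–(f): allowed.
(b)–(c): forbidden (parity, ΔL, ΔJ).
(b)–(d): forbidden (ΔL, ΔJ).
(b)–(e): forbidden (ΔS).
(b)–(f): forbidden (ΔJ).
(c)–(d): allowed.
(c)–(e): forbidden (ΔS, ΔL).
(c)–(f): allowed.
(d)–(e): forbidden (parity, ΔS, ΔL, ΔJ).
(d)–(f): forbidden (parity).
(e)–(f): forbidden (parity, ΔS, ΔJ).
Allowed pairs: 4 of 15.

4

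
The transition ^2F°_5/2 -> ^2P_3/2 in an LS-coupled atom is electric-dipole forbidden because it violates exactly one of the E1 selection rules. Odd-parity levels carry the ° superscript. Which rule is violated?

the ΔL = 0, ±1 rule

Reading off the term symbols: S 1/2→1/2, L 3→1, J 5/2→3/2, parity odd→even.
ΔJ = 0, ±1 (not J=0↔0): J: 5/2 → 3/2, ΔJ = -1 — ✓.
Parity must change: odd → even — ✓.
ΔS = 0: S: 1/2 → 1/2 — ✓.
ΔL = 0, ±1 (not L=0↔0): L: 3 → 1, ΔL = -2 — ✗.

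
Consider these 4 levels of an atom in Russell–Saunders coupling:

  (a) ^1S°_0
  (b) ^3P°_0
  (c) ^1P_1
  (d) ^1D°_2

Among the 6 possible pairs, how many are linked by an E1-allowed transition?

2

(a)–(b): forbidden (parity, ΔS, ΔJ).
(a)–(c): allowed.
(a)–(d): forbidden (parity, ΔL, ΔJ).
(b)–(c): forbidden (ΔS).
(b)–(d): forbidden (parity, ΔS, ΔJ).
(c)–(d): allowed.
Allowed pairs: 2 of 6.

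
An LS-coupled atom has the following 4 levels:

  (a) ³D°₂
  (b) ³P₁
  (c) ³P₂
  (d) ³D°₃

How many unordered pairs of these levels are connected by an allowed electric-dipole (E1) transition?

(a)–(b): allowed.
(a)–(c): allowed.
(a)–(d): forbidden (parity).
(b)–(c): forbidden (parity).
(b)–(d): forbidden (ΔJ).
(c)–(d): allowed.
Allowed pairs: 3 of 6.

3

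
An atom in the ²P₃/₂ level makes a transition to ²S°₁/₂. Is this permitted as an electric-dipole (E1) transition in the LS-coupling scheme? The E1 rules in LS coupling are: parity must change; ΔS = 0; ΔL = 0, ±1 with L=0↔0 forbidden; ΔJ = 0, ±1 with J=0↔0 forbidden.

allowed

Parity must change: even → odd — ok.
ΔS = 0: S: 1/2 → 1/2 — ok.
ΔL = 0, ±1 (not L=0↔0): L: 1 → 0, ΔL = -1 — ok.
ΔJ = 0, ±1 (not J=0↔0): J: 3/2 → 1/2, ΔJ = -1 — ok.
All four E1 rules are satisfied.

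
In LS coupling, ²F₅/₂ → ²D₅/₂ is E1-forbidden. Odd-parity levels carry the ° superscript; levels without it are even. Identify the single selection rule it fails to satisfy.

parity

Initial level: S=1/2, L=3, J=5/2, parity even. Final level: S=1/2, L=2, J=5/2, parity even.
Parity must change: even → even — fails.
ΔS = 0: S: 1/2 → 1/2 — ok.
ΔL = 0, ±1 (not L=0↔0): L: 3 → 2, ΔL = -1 — ok.
ΔJ = 0, ±1 (not J=0↔0): J: 5/2 → 5/2, ΔJ = +0 — ok.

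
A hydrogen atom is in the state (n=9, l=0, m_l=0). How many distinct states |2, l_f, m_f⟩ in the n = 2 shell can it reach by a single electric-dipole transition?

3

E1 requires Δl = ±1, so l_f ∈ {-1, 1}; with 0 ≤ l_f ≤ n_f−1 = 1, the allowed l_f values are {1}.
For l_f = 1: m_f ∈ {m_i−1, m_i, m_i+1} ∩ [−1, 1] = {-1, 0, 1} → 3 states.
Total: 3.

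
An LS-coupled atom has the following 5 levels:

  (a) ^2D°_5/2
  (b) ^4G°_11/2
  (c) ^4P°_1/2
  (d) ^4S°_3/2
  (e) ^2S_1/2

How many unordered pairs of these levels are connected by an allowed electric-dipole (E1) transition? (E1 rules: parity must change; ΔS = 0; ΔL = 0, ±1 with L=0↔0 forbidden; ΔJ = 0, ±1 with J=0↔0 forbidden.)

0

(a)–(b): forbidden (parity, ΔS, ΔL, ΔJ).
(a)–(c): forbidden (parity, ΔS, ΔJ).
(a)–(d): forbidden (parity, ΔS, ΔL).
(a)–(e): forbidden (ΔL, ΔJ).
(b)–(c): forbidden (parity, ΔL, ΔJ).
(b)–(d): forbidden (parity, ΔL, ΔJ).
(b)–(e): forbidden (ΔS, ΔL, ΔJ).
(c)–(d): forbidden (parity).
(c)–(e): forbidden (ΔS).
(d)–(e): forbidden (ΔS, ΔL).
Allowed pairs: 0 of 10.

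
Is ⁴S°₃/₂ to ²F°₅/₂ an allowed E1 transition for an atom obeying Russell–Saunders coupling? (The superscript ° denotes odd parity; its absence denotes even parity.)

forbidden

Initial level: S=3/2, L=0, J=3/2, parity odd. Final level: S=1/2, L=3, J=5/2, parity odd.
Parity must change: odd → odd — violated.
ΔS = 0: S: 3/2 → 1/2 — violated.
ΔL = 0, ±1 (not L=0↔0): L: 0 → 3, ΔL = +3 — violated.
ΔJ = 0, ±1 (not J=0↔0): J: 3/2 → 5/2, ΔJ = +1 — satisfied.
Rule(s) violated: parity, ΔS, ΔL.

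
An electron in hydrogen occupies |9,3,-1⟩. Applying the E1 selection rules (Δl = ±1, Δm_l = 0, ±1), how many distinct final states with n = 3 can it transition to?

3

E1 requires Δl = ±1, so l_f ∈ {2, 4}; with 0 ≤ l_f ≤ n_f−1 = 2, the allowed l_f values are {2}.
For l_f = 2: m_f ∈ {m_i−1, m_i, m_i+1} ∩ [−2, 2] = {-2, -1, 0} → 3 states.
Total: 3.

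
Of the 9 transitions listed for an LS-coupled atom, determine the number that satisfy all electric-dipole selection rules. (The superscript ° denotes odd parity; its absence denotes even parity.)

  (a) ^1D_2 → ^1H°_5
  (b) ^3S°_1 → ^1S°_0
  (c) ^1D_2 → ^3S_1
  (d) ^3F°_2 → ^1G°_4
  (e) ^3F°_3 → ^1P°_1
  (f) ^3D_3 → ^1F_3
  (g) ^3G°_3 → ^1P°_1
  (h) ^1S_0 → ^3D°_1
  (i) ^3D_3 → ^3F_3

0

(a) forbidden (ΔL, ΔJ fail)
(b) forbidden (parity, ΔS, ΔL fail)
(c) forbidden (parity, ΔS, ΔL fail)
(d) forbidden (parity, ΔS, ΔJ fail)
(e) forbidden (parity, ΔS, ΔL, ΔJ fail)
(f) forbidden (parity, ΔS fail)
(g) forbidden (parity, ΔS, ΔL, ΔJ fail)
(h) forbidden (ΔS, ΔL fail)
(i) forbidden (parity fails)
Total allowed: 0 of 9.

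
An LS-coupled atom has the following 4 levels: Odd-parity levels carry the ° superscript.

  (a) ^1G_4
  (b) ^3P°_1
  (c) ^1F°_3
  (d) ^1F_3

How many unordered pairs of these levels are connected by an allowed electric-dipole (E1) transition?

(a)–(b): forbidden (ΔS, ΔL, ΔJ).
(a)–(c): allowed.
(a)–(d): forbidden (parity).
(b)–(c): forbidden (parity, ΔS, ΔL, ΔJ).
(b)–(d): forbidden (ΔS, ΔL, ΔJ).
(c)–(d): allowed.
Allowed pairs: 2 of 6.

2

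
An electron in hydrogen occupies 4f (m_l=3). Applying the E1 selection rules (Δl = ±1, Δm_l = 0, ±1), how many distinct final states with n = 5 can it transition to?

4

E1 requires Δl = ±1, so l_f ∈ {2, 4}; with 0 ≤ l_f ≤ n_f−1 = 4, the allowed l_f values are {2, 4}.
For l_f = 2: m_f ∈ {m_i−1, m_i, m_i+1} ∩ [−2, 2] = {2} → 1 state.
For l_f = 4: m_f ∈ {m_i−1, m_i, m_i+1} ∩ [−4, 4] = {2, 3, 4} → 3 states.
Total: 4.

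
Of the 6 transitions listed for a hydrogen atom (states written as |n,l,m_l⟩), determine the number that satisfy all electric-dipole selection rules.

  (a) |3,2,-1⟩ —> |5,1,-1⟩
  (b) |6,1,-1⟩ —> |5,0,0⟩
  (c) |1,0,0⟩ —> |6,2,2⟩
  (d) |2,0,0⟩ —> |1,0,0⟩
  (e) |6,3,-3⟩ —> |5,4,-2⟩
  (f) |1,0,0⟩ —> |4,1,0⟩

4

(a) allowed
(b) allowed
(c) forbidden — Δl = +2 (E1 requires Δl = ±1); Δm_l = +2 (E1 requires Δm_l = 0, ±1)
(d) forbidden — Δl = +0 (E1 requires Δl = ±1)
(e) allowed
(f) allowed
Total allowed: 4 of 6.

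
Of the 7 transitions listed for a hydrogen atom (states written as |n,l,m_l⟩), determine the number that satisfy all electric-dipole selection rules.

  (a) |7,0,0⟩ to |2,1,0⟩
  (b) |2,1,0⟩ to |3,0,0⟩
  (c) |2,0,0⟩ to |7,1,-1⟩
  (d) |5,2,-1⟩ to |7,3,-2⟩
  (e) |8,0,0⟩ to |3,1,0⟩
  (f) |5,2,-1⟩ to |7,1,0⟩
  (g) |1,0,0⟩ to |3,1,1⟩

7

(a) allowed
(b) allowed
(c) allowed
(d) allowed
(e) allowed
(f) allowed
(g) allowed
Total allowed: 7 of 7.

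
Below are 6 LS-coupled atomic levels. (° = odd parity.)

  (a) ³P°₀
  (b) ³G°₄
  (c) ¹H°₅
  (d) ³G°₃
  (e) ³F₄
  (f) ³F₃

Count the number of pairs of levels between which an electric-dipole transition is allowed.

4

(a)–(b): forbidden (parity, ΔL, ΔJ).
(a)–(c): forbidden (parity, ΔS, ΔL, ΔJ).
(a)–(d): forbidden (parity, ΔL, ΔJ).
(a)–(e): forbidden (ΔL, ΔJ).
(a)–(f): forbidden (ΔL, ΔJ).
(b)–(c): forbidden (parity, ΔS).
(b)–(d): forbidden (parity).
(b)–(e): allowed.
(b)–(f): allowed.
(c)–(d): forbidden (parity, ΔS, ΔJ).
(c)–(e): forbidden (ΔS, ΔL).
(c)–(f): forbidden (ΔS, ΔL, ΔJ).
(d)–(e): allowed.
(d)–(f): allowed.
(e)–(f): forbidden (parity).
Allowed pairs: 4 of 15.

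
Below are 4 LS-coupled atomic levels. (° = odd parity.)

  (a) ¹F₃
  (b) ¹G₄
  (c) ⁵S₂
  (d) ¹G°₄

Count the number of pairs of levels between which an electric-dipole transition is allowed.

(a)–(b): forbidden (parity).
(a)–(c): forbidden (parity, ΔS, ΔL).
(a)–(d): allowed.
(b)–(c): forbidden (parity, ΔS, ΔL, ΔJ).
(b)–(d): allowed.
(c)–(d): forbidden (ΔS, ΔL, ΔJ).
Allowed pairs: 2 of 6.

2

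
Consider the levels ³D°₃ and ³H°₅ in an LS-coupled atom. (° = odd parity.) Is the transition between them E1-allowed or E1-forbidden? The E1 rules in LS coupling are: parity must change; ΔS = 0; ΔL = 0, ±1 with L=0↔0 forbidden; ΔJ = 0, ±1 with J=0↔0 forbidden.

Reading off the term symbols: S 1→1, L 2→5, J 3→5, parity odd→odd.
ΔJ = 0, ±1 (not J=0↔0): J: 3 → 5, ΔJ = +2 — fails.
ΔL = 0, ±1 (not L=0↔0): L: 2 → 5, ΔL = +3 — fails.
Parity must change: odd → odd — fails.
ΔS = 0: S: 1 → 1 — ok.
Rule(s) violated: parity, ΔL, ΔJ.

forbidden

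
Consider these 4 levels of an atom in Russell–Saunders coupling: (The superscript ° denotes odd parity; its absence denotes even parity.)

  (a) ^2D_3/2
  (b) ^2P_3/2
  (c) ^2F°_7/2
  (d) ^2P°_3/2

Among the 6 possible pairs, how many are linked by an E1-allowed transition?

2

(a)–(b): forbidden (parity).
(a)–(c): forbidden (ΔJ).
(a)–(d): allowed.
(b)–(c): forbidden (ΔL, ΔJ).
(b)–(d): allowed.
(c)–(d): forbidden (parity, ΔL, ΔJ).
Allowed pairs: 2 of 6.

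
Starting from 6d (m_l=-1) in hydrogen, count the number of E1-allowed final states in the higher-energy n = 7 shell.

5

E1 requires Δl = ±1, so l_f ∈ {1, 3}; with 0 ≤ l_f ≤ n_f−1 = 6, the allowed l_f values are {1, 3}.
For l_f = 1: m_f ∈ {m_i−1, m_i, m_i+1} ∩ [−1, 1] = {-1, 0} → 2 states.
For l_f = 3: m_f ∈ {m_i−1, m_i, m_i+1} ∩ [−3, 3] = {-2, -1, 0} → 3 states.
Total: 5.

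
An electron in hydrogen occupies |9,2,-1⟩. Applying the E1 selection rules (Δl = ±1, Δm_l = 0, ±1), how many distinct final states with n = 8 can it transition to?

5

E1 requires Δl = ±1, so l_f ∈ {1, 3}; with 0 ≤ l_f ≤ n_f−1 = 7, the allowed l_f values are {1, 3}.
For l_f = 1: m_f ∈ {m_i−1, m_i, m_i+1} ∩ [−1, 1] = {-1, 0} → 2 states.
For l_f = 3: m_f ∈ {m_i−1, m_i, m_i+1} ∩ [−3, 3] = {-2, -1, 0} → 3 states.
Total: 5.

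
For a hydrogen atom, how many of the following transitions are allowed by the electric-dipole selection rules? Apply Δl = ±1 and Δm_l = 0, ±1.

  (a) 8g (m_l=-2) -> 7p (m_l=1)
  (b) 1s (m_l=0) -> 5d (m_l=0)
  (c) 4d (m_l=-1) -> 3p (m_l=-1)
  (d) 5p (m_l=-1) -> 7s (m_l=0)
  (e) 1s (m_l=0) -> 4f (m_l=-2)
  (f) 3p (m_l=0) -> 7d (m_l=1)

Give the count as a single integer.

(a) forbidden — Δl = -3 (E1 requires Δl = ±1); Δm_l = +3 (E1 requires Δm_l = 0, ±1)
(b) forbidden — Δl = +2 (E1 requires Δl = ±1)
(c) allowed
(d) allowed
(e) forbidden — Δl = +3 (E1 requires Δl = ±1); Δm_l = -2 (E1 requires Δm_l = 0, ±1)
(f) allowed
Total allowed: 3 of 6.

3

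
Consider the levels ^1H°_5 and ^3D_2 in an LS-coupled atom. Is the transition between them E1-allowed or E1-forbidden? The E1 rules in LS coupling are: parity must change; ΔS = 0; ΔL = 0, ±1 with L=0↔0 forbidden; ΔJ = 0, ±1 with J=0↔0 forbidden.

forbidden

Initial level: S=0, L=5, J=5, parity odd. Final level: S=1, L=2, J=2, parity even.
Parity must change: odd → even — ok.
ΔS = 0: S: 0 → 1 — fails.
ΔL = 0, ±1 (not L=0↔0): L: 5 → 2, ΔL = -3 — fails.
ΔJ = 0, ±1 (not J=0↔0): J: 5 → 2, ΔJ = -3 — fails.
Rule(s) violated: ΔS, ΔL, ΔJ.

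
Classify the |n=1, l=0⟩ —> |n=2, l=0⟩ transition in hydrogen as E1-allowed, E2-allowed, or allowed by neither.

Δl = 0 − 0 = +0; l_i + l_f = 0.
E1 (Δl = ±1): not satisfied.
E2 (Δl = 0,±2, l_i+l_f ≥ 2): not satisfied.

neither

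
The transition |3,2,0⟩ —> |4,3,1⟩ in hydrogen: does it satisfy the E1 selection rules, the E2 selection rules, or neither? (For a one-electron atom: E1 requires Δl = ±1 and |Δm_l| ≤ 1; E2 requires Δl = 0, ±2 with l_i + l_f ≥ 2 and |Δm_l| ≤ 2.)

E1

Δl = 3 − 2 = +1; l_i + l_f = 5.
Δm_l = +1.
E1 (Δl = ±1, |Δm_l| ≤ 1): satisfied.
E2 (Δl = 0,±2, l_i+l_f ≥ 2, |Δm_l| ≤ 2): not satisfied.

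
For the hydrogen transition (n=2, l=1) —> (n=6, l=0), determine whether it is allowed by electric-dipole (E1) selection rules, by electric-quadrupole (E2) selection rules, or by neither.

Δl = 0 − 1 = -1; l_i + l_f = 1.
E1 (Δl = ±1): satisfied.
E2 (Δl = 0,±2, l_i+l_f ≥ 2): not satisfied.

E1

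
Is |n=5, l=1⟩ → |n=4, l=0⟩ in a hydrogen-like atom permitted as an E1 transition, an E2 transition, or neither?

Δl = 0 − 1 = -1; l_i + l_f = 1.
E1 (Δl = ±1): satisfied.
E2 (Δl = 0,±2, l_i+l_f ≥ 2): not satisfied.

E1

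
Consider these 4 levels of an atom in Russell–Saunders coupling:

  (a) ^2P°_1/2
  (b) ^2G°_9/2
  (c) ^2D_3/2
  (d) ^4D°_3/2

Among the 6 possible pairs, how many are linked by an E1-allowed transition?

1

(a)–(b): forbidden (parity, ΔL, ΔJ).
(a)–(c): allowed.
(a)–(d): forbidden (parity, ΔS).
(b)–(c): forbidden (ΔL, ΔJ).
(b)–(d): forbidden (parity, ΔS, ΔL, ΔJ).
(c)–(d): forbidden (ΔS).
Allowed pairs: 1 of 6.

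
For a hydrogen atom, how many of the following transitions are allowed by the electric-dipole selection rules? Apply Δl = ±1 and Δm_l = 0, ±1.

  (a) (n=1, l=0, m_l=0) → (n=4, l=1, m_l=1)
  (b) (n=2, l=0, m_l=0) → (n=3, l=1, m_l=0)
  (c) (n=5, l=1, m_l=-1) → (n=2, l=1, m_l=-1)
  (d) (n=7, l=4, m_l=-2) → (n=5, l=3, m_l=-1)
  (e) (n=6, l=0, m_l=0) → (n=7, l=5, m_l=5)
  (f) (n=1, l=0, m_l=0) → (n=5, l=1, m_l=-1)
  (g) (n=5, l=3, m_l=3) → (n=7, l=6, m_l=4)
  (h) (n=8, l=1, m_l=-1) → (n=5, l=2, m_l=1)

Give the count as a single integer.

4

(a) allowed
(b) allowed
(c) forbidden — Δl = +0 (E1 requires Δl = ±1)
(d) allowed
(e) forbidden — Δl = +5 (E1 requires Δl = ±1); Δm_l = +5 (E1 requires Δm_l = 0, ±1)
(f) allowed
(g) forbidden — Δl = +3 (E1 requires Δl = ±1)
(h) forbidden — Δm_l = +2 (E1 requires Δm_l = 0, ±1)
Total allowed: 4 of 8.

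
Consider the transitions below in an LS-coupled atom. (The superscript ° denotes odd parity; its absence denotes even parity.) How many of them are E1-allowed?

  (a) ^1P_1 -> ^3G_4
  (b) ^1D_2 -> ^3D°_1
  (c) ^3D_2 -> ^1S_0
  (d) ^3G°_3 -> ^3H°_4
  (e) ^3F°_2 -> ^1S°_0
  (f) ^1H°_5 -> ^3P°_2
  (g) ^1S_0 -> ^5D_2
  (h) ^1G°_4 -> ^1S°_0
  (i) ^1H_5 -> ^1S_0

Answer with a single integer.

0

(a) forbidden (parity, ΔS, ΔL, ΔJ fail)
(b) forbidden (ΔS fails)
(c) forbidden (parity, ΔS, ΔL, ΔJ fail)
(d) forbidden (parity fails)
(e) forbidden (parity, ΔS, ΔL, ΔJ fail)
(f) forbidden (parity, ΔS, ΔL, ΔJ fail)
(g) forbidden (parity, ΔS, ΔL, ΔJ fail)
(h) forbidden (parity, ΔL, ΔJ fail)
(i) forbidden (parity, ΔL, ΔJ fail)
Total allowed: 0 of 9.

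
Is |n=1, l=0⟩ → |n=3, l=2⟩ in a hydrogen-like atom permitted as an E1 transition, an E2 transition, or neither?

Δl = 2 − 0 = +2; l_i + l_f = 2.
E1 (Δl = ±1): not satisfied.
E2 (Δl = 0,±2, l_i+l_f ≥ 2): satisfied.

E2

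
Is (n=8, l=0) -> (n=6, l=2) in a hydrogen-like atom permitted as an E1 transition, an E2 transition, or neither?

E2

Δl = 2 − 0 = +2; l_i + l_f = 2.
E1 (Δl = ±1): not satisfied.
E2 (Δl = 0,±2, l_i+l_f ≥ 2): satisfied.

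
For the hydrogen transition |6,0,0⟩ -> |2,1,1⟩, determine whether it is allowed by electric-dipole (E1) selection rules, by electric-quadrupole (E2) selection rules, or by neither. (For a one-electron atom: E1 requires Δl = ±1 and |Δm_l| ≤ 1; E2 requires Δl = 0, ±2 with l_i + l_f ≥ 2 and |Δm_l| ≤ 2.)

E1

Δl = 1 − 0 = +1; l_i + l_f = 1.
Δm_l = +1.
E1 (Δl = ±1, |Δm_l| ≤ 1): satisfied.
E2 (Δl = 0,±2, l_i+l_f ≥ 2, |Δm_l| ≤ 2): not satisfied.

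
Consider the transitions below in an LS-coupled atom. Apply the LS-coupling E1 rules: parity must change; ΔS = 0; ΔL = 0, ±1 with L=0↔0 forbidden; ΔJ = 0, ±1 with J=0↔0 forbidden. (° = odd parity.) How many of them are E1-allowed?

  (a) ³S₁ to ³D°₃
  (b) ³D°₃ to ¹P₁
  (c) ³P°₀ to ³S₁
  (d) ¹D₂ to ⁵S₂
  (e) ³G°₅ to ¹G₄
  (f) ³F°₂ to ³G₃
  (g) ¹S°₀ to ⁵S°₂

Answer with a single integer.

(a) forbidden (ΔL, ΔJ fail)
(b) forbidden (ΔS, ΔJ fail)
(c) allowed
(d) forbidden (parity, ΔS, ΔL fail)
(e) forbidden (ΔS fails)
(f) allowed
(g) forbidden (parity, ΔS, ΔL, ΔJ fail)
Total allowed: 2 of 7.

2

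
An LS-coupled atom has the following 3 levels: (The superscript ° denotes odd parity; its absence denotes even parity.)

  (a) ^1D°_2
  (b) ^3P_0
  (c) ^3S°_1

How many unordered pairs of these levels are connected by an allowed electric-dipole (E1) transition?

(a)–(b): forbidden (ΔS, ΔJ).
(a)–(c): forbidden (parity, ΔS, ΔL).
(b)–(c): allowed.
Allowed pairs: 1 of 3.

1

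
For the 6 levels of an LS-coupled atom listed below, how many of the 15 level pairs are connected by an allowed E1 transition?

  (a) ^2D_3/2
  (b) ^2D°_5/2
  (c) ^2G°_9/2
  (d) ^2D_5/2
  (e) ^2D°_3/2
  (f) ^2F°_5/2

6

(a)–(b): allowed.
(a)–(c): forbidden (ΔL, ΔJ).
(a)–(d): forbidden (parity).
(a)–(e): allowed.
(a)–(f): allowed.
(b)–(c): forbidden (parity, ΔL, ΔJ).
(b)–(d): allowed.
(b)–(e): forbidden (parity).
(b)–(f): forbidden (parity).
(c)–(d): forbidden (ΔL, ΔJ).
(c)–(e): forbidden (parity, ΔL, ΔJ).
(c)–(f): forbidden (parity, ΔJ).
(d)–(e): allowed.
(d)–(f): allowed.
(e)–(f): forbidden (parity).
Allowed pairs: 6 of 15.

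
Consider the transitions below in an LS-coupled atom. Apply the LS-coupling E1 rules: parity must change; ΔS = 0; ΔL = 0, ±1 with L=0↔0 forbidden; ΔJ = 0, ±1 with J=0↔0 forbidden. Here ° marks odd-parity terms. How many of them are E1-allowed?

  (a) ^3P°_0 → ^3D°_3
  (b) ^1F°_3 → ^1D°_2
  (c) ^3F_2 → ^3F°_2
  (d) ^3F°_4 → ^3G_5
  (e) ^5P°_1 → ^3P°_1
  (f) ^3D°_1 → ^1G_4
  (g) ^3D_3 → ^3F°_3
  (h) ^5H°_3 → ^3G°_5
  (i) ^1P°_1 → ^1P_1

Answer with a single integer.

(a) forbidden (parity, ΔJ fail)
(b) forbidden (parity fails)
(c) allowed
(d) allowed
(e) forbidden (parity, ΔS fail)
(f) forbidden (ΔS, ΔL, ΔJ fail)
(g) allowed
(h) forbidden (parity, ΔS, ΔJ fail)
(i) allowed
Total allowed: 4 of 9.

4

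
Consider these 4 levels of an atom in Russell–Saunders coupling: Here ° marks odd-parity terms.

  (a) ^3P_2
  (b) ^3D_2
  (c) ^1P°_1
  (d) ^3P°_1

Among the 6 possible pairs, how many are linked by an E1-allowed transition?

(a)–(b): forbidden (parity).
(a)–(c): forbidden (ΔS).
(a)–(d): allowed.
(b)–(c): forbidden (ΔS).
(b)–(d): allowed.
(c)–(d): forbidden (parity, ΔS).
Allowed pairs: 2 of 6.

2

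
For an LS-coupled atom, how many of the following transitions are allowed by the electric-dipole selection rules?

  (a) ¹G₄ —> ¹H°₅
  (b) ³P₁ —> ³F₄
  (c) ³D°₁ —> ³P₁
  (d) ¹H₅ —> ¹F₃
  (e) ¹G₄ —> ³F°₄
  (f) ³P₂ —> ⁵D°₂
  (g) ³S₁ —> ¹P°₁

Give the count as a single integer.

2

(a) allowed
(b) forbidden (parity, ΔL, ΔJ fail)
(c) allowed
(d) forbidden (parity, ΔL, ΔJ fail)
(e) forbidden (ΔS fails)
(f) forbidden (ΔS fails)
(g) forbidden (ΔS fails)
Total allowed: 2 of 7.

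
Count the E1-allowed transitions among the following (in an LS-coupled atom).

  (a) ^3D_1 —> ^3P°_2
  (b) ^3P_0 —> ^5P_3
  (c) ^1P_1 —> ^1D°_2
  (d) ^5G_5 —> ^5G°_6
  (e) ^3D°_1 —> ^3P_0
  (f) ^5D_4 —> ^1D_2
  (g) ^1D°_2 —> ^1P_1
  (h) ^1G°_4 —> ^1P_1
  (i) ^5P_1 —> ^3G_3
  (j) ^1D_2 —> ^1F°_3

6

(a) allowed
(b) forbidden (parity, ΔS, ΔJ fail)
(c) allowed
(d) allowed
(e) allowed
(f) forbidden (parity, ΔS, ΔJ fail)
(g) allowed
(h) forbidden (ΔL, ΔJ fail)
(i) forbidden (parity, ΔS, ΔL, ΔJ fail)
(j) allowed
Total allowed: 6 of 10.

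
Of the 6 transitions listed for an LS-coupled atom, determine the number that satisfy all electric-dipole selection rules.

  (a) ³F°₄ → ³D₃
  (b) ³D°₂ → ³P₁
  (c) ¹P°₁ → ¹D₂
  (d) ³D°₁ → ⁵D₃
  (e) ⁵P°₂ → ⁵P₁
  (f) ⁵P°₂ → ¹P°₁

(a) allowed
(b) allowed
(c) allowed
(d) forbidden (ΔS, ΔJ fail)
(e) allowed
(f) forbidden (parity, ΔS fail)
Total allowed: 4 of 6.

4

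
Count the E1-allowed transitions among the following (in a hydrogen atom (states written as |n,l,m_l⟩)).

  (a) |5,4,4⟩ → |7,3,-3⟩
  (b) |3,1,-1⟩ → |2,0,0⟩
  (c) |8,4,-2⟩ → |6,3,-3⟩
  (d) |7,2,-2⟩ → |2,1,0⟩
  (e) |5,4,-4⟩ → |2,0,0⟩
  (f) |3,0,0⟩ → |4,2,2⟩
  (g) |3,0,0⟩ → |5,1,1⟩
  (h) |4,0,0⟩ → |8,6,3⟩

3

(a) forbidden — Δm_l = -7 (E1 requires Δm_l = 0, ±1)
(b) allowed
(c) allowed
(d) forbidden — Δm_l = +2 (E1 requires Δm_l = 0, ±1)
(e) forbidden — Δl = -4 (E1 requires Δl = ±1); Δm_l = +4 (E1 requires Δm_l = 0, ±1)
(f) forbidden — Δl = +2 (E1 requires Δl = ±1); Δm_l = +2 (E1 requires Δm_l = 0, ±1)
(g) allowed
(h) forbidden — Δl = +6 (E1 requires Δl = ±1); Δm_l = +3 (E1 requires Δm_l = 0, ±1)
Total allowed: 3 of 8.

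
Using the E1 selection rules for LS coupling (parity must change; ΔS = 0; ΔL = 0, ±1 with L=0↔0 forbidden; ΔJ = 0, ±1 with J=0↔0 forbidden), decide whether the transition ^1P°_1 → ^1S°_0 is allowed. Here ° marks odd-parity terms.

forbidden

Reading off the term symbols: S 0→0, L 1→0, J 1→0, parity odd→odd.
Parity must change: odd → odd — violated.
ΔS = 0: S: 0 → 0 — satisfied.
ΔL = 0, ±1 (not L=0↔0): L: 1 → 0, ΔL = -1 — satisfied.
ΔJ = 0, ±1 (not J=0↔0): J: 1 → 0, ΔJ = -1 — satisfied.
Rule(s) violated: parity.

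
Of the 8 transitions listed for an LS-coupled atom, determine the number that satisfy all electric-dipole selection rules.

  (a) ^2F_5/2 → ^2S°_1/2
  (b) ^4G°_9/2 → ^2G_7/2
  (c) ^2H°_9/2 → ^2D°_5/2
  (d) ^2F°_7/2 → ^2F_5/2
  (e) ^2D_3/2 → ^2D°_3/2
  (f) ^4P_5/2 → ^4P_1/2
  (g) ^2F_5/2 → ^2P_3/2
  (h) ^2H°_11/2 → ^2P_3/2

(a) forbidden (ΔL, ΔJ fail)
(b) forbidden (ΔS fails)
(c) forbidden (parity, ΔL, ΔJ fail)
(d) allowed
(e) allowed
(f) forbidden (parity, ΔJ fail)
(g) forbidden (parity, ΔL fail)
(h) forbidden (ΔL, ΔJ fail)
Total allowed: 2 of 8.

2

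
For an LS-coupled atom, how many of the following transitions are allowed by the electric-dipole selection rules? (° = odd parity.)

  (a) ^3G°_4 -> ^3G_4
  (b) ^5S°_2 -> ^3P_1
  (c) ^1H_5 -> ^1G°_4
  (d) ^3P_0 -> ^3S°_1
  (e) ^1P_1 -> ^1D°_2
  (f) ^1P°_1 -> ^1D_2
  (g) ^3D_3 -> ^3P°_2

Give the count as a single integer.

(a) allowed
(b) forbidden (ΔS fails)
(c) allowed
(d) allowed
(e) allowed
(f) allowed
(g) allowed
Total allowed: 6 of 7.

6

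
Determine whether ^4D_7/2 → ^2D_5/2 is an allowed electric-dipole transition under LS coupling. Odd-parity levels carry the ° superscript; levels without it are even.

forbidden

Reading off the term symbols: S 3/2→1/2, L 2→2, J 7/2→5/2, parity even→even.
Parity must change: even → even — fails.
ΔS = 0: S: 3/2 → 1/2 — fails.
ΔL = 0, ±1 (not L=0↔0): L: 2 → 2, ΔL = +0 — ok.
ΔJ = 0, ±1 (not J=0↔0): J: 7/2 → 5/2, ΔJ = -1 — ok.
Rule(s) violated: parity, ΔS.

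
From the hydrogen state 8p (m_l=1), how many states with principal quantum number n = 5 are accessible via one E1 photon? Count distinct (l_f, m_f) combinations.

E1 requires Δl = ±1, so l_f ∈ {0, 2}; with 0 ≤ l_f ≤ n_f−1 = 4, the allowed l_f values are {0, 2}.
For l_f = 0: m_f ∈ {m_i−1, m_i, m_i+1} ∩ [−0, 0] = {0} → 1 state.
For l_f = 2: m_f ∈ {m_i−1, m_i, m_i+1} ∩ [−2, 2] = {0, 1, 2} → 3 states.
Total: 4.

4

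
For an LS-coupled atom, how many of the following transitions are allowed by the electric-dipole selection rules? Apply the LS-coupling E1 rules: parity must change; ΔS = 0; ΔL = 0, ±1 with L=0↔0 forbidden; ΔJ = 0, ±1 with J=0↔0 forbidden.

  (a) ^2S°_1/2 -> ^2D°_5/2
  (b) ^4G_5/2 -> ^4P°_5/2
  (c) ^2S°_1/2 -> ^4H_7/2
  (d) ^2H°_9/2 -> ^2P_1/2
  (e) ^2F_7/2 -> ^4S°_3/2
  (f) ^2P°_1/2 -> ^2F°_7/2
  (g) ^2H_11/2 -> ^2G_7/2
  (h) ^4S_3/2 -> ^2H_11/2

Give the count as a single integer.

(a) forbidden (parity, ΔL, ΔJ fail)
(b) forbidden (ΔL fails)
(c) forbidden (ΔS, ΔL, ΔJ fail)
(d) forbidden (ΔL, ΔJ fail)
(e) forbidden (ΔS, ΔL, ΔJ fail)
(f) forbidden (parity, ΔL, ΔJ fail)
(g) forbidden (parity, ΔJ fail)
(h) forbidden (parity, ΔS, ΔL, ΔJ fail)
Total allowed: 0 of 8.

0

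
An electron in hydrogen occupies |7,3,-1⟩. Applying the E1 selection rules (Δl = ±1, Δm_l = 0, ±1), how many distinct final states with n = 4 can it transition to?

3

E1 requires Δl = ±1, so l_f ∈ {2, 4}; with 0 ≤ l_f ≤ n_f−1 = 3, the allowed l_f values are {2}.
For l_f = 2: m_f ∈ {m_i−1, m_i, m_i+1} ∩ [−2, 2] = {-2, -1, 0} → 3 states.
Total: 3.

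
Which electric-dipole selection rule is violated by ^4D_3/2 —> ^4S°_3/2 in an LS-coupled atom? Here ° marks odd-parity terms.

the ΔL = 0, ±1 rule

Initial level: S=3/2, L=2, J=3/2, parity even. Final level: S=3/2, L=0, J=3/2, parity odd.
ΔS = 0: S: 3/2 → 3/2 — ✓.
ΔJ = 0, ±1 (not J=0↔0): J: 3/2 → 3/2, ΔJ = +0 — ✓.
Parity must change: even → odd — ✓.
ΔL = 0, ±1 (not L=0↔0): L: 2 → 0, ΔL = -2 — ✗.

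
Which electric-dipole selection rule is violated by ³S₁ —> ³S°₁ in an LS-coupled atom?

the L=0 ↔ L=0 exclusion

ΔJ = 0, ±1 (not J=0↔0): J: 1 → 1, ΔJ = +0 — satisfied.
ΔL = 0, ±1 (not L=0↔0): L: 0 → 0, ΔL = +0 — violated.
ΔS = 0: S: 1 → 1 — satisfied.
Parity must change: even → odd — satisfied.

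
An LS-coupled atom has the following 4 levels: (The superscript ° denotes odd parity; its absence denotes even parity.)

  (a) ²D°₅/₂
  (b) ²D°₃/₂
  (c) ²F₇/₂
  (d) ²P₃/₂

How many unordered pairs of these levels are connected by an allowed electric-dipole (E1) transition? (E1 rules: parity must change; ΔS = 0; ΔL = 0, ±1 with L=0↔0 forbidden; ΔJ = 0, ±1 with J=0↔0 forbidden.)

(a)–(b): forbidden (parity).
(a)–(c): allowed.
(a)–(d): allowed.
(b)–(c): forbidden (ΔJ).
(b)–(d): allowed.
(c)–(d): forbidden (parity, ΔL, ΔJ).
Allowed pairs: 3 of 6.

3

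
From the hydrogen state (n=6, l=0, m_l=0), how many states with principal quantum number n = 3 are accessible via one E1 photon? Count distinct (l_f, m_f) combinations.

3

E1 requires Δl = ±1, so l_f ∈ {-1, 1}; with 0 ≤ l_f ≤ n_f−1 = 2, the allowed l_f values are {1}.
For l_f = 1: m_f ∈ {m_i−1, m_i, m_i+1} ∩ [−1, 1] = {-1, 0, 1} → 3 states.
Total: 3.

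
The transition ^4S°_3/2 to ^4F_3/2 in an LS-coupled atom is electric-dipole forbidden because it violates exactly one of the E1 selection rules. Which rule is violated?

the ΔL = 0, ±1 rule

Initial level: S=3/2, L=0, J=3/2, parity odd. Final level: S=3/2, L=3, J=3/2, parity even.
Parity must change: odd → even — satisfied.
ΔS = 0: S: 3/2 → 3/2 — satisfied.
ΔL = 0, ±1 (not L=0↔0): L: 0 → 3, ΔL = +3 — violated.
ΔJ = 0, ±1 (not J=0↔0): J: 3/2 → 3/2, ΔJ = +0 — satisfied.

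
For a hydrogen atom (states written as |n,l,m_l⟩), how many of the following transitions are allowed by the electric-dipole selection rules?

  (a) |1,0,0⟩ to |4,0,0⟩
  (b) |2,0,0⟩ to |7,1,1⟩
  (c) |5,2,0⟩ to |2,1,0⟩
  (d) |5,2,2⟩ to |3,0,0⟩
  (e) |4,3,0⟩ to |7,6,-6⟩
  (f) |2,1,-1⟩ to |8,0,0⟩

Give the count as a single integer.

(a) forbidden — Δl = +0 (E1 requires Δl = ±1)
(b) allowed
(c) allowed
(d) forbidden — Δl = -2 (E1 requires Δl = ±1); Δm_l = -2 (E1 requires Δm_l = 0, ±1)
(e) forbidden — Δl = +3 (E1 requires Δl = ±1); Δm_l = -6 (E1 requires Δm_l = 0, ±1)
(f) allowed
Total allowed: 3 of 6.

3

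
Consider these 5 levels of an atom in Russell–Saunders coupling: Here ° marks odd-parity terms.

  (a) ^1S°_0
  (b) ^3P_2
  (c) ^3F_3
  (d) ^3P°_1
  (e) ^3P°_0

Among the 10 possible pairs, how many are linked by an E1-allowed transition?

1

(a)–(b): forbidden (ΔS, ΔJ).
(a)–(c): forbidden (ΔS, ΔL, ΔJ).
(a)–(d): forbidden (parity, ΔS).
(a)–(e): forbidden (parity, ΔS, ΔJ).
(b)–(c): forbidden (parity, ΔL).
(b)–(d): allowed.
(b)–(e): forbidden (ΔJ).
(c)–(d): forbidden (ΔL, ΔJ).
(c)–(e): forbidden (ΔL, ΔJ).
(d)–(e): forbidden (parity).
Allowed pairs: 1 of 10.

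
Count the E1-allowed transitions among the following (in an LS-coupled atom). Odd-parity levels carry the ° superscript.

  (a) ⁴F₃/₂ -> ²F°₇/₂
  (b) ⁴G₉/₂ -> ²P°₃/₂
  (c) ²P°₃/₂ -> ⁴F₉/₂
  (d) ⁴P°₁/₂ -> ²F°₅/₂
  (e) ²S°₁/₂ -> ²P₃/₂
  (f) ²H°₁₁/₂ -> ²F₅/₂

(a) forbidden (ΔS, ΔJ fail)
(b) forbidden (ΔS, ΔL, ΔJ fail)
(c) forbidden (ΔS, ΔL, ΔJ fail)
(d) forbidden (parity, ΔS, ΔL, ΔJ fail)
(e) allowed
(f) forbidden (ΔL, ΔJ fail)
Total allowed: 1 of 6.

1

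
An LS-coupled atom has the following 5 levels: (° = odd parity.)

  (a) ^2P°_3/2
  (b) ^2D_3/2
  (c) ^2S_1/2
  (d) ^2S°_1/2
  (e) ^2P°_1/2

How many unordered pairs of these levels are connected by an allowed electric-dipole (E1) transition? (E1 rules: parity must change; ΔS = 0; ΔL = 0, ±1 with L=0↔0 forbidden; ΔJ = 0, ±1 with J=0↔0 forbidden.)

4

(a)–(b): allowed.
(a)–(c): allowed.
(a)–(d): forbidden (parity).
(a)–(e): forbidden (parity).
(b)–(c): forbidden (parity, ΔL).
(b)–(d): forbidden (ΔL).
(b)–(e): allowed.
(c)–(d): forbidden (ΔL).
(c)–(e): allowed.
(d)–(e): forbidden (parity).
Allowed pairs: 4 of 10.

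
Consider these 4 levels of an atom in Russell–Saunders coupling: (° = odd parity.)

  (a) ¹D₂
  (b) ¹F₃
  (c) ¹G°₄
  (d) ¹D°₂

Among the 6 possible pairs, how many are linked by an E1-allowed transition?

(a)–(b): forbidden (parity).
(a)–(c): forbidden (ΔL, ΔJ).
(a)–(d): allowed.
(b)–(c): allowed.
(b)–(d): allowed.
(c)–(d): forbidden (parity, ΔL, ΔJ).
Allowed pairs: 3 of 6.

3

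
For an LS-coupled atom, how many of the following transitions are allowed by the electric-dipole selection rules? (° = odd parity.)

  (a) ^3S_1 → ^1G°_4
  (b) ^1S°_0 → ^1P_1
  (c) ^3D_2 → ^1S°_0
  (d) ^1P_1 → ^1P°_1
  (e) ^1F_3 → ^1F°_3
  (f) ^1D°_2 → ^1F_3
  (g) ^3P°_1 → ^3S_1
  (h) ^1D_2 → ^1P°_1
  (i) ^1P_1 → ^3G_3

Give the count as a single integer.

(a) forbidden (ΔS, ΔL, ΔJ fail)
(b) allowed
(c) forbidden (ΔS, ΔL, ΔJ fail)
(d) allowed
(e) allowed
(f) allowed
(g) allowed
(h) allowed
(i) forbidden (parity, ΔS, ΔL, ΔJ fail)
Total allowed: 6 of 9.

6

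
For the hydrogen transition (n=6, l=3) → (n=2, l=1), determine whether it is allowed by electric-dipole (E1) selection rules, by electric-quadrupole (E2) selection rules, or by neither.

E2

Δl = 1 − 3 = -2; l_i + l_f = 4.
E1 (Δl = ±1): not satisfied.
E2 (Δl = 0,±2, l_i+l_f ≥ 2): satisfied.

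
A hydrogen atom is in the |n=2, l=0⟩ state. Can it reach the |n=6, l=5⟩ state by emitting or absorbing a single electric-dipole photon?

forbidden

Initial l = 0, final l = 5, so Δl = +5. E1 requires Δl = ±1: ✗.
The transition is electric-dipole forbidden.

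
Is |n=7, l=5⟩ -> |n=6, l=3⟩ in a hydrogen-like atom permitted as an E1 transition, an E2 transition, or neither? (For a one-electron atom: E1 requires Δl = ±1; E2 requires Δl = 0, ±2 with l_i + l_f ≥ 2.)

E2

Δl = 3 − 5 = -2; l_i + l_f = 8.
E1 (Δl = ±1): not satisfied.
E2 (Δl = 0,±2, l_i+l_f ≥ 2): satisfied.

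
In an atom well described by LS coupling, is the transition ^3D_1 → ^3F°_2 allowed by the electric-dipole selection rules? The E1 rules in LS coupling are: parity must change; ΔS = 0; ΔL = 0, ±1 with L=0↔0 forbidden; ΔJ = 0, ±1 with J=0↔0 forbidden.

Initial level: S=1, L=2, J=1, parity even. Final level: S=1, L=3, J=2, parity odd.
Parity must change: even → odd — ok.
ΔS = 0: S: 1 → 1 — ok.
ΔL = 0, ±1 (not L=0↔0): L: 2 → 3, ΔL = +1 — ok.
ΔJ = 0, ±1 (not J=0↔0): J: 1 → 2, ΔJ = +1 — ok.
All four E1 rules are satisfied.

allowed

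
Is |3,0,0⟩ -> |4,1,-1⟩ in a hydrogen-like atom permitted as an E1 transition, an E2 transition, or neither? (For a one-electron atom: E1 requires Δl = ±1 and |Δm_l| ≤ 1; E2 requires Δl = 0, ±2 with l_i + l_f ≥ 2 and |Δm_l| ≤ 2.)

E1

Δl = 1 − 0 = +1; l_i + l_f = 1.
Δm_l = -1.
E1 (Δl = ±1, |Δm_l| ≤ 1): satisfied.
E2 (Δl = 0,±2, l_i+l_f ≥ 2, |Δm_l| ≤ 2): not satisfied.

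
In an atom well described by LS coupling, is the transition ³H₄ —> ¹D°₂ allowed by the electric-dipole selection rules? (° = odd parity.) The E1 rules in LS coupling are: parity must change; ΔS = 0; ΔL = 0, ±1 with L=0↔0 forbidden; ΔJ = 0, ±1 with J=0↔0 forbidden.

Reading off the term symbols: S 1→0, L 5→2, J 4→2, parity even→odd.
ΔS = 0: S: 1 → 0 — ✗.
ΔL = 0, ±1 (not L=0↔0): L: 5 → 2, ΔL = -3 — ✗.
Parity must change: even → odd — ✓.
ΔJ = 0, ±1 (not J=0↔0): J: 4 → 2, ΔJ = -2 — ✗.
Rule(s) violated: ΔS, ΔL, ΔJ.

forbidden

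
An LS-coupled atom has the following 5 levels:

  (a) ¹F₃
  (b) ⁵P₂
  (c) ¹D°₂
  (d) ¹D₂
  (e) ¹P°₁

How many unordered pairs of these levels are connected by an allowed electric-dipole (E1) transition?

3

(a)–(b): forbidden (parity, ΔS, ΔL).
(a)–(c): allowed.
(a)–(d): forbidden (parity).
(a)–(e): forbidden (ΔL, ΔJ).
(b)–(c): forbidden (ΔS).
(b)–(d): forbidden (parity, ΔS).
(b)–(e): forbidden (ΔS).
(c)–(d): allowed.
(c)–(e): forbidden (parity).
(d)–(e): allowed.
Allowed pairs: 3 of 10.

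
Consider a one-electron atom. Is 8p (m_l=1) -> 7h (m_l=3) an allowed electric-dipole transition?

Δl = 5 − 1 = +4; the E1 rule Δl = ±1 is ✗.
m_l: 1 → 3 (Δm_l = +2). |Δm_l| ≤ 1 ✗.
The transition is electric-dipole forbidden.

forbidden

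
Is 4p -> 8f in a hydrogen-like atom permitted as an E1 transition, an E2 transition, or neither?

Δl = 3 − 1 = +2; l_i + l_f = 4.
E1 (Δl = ±1): not satisfied.
E2 (Δl = 0,±2, l_i+l_f ≥ 2): satisfied.

E2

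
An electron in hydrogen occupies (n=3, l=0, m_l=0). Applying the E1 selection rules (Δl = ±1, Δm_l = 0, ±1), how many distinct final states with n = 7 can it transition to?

3

E1 requires Δl = ±1, so l_f ∈ {-1, 1}; with 0 ≤ l_f ≤ n_f−1 = 6, the allowed l_f values are {1}.
For l_f = 1: m_f ∈ {m_i−1, m_i, m_i+1} ∩ [−1, 1] = {-1, 0, 1} → 3 states.
Total: 3.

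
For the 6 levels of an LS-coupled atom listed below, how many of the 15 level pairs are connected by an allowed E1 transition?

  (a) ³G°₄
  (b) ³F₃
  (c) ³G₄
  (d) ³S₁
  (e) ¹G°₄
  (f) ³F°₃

(a)–(b): allowed.
(a)–(c): allowed.
(a)–(d): forbidden (ΔL, ΔJ).
(a)–(e): forbidden (parity, ΔS).
(a)–(f): forbidden (parity).
(b)–(c): forbidden (parity).
(b)–(d): forbidden (parity, ΔL, ΔJ).
(b)–(e): forbidden (ΔS).
(b)–(f): allowed.
(c)–(d): forbidden (parity, ΔL, ΔJ).
(c)–(e): forbidden (ΔS).
(c)–(f): allowed.
(d)–(e): forbidden (ΔS, ΔL, ΔJ).
(d)–(f): forbidden (ΔL, ΔJ).
(e)–(f): forbidden (parity, ΔS).
Allowed pairs: 4 of 15.

4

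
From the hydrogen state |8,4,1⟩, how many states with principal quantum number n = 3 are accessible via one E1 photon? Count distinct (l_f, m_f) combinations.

0

E1 requires l_f ∈ {3, 5}, but neither lies in [0, 2], so no final state is reachable.
Total: 0.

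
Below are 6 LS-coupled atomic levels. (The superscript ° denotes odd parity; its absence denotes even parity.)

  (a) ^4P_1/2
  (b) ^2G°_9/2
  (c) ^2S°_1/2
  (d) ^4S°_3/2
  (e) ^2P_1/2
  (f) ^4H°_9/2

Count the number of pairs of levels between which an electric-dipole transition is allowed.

(a)–(b): forbidden (ΔS, ΔL, ΔJ).
(a)–(c): forbidden (ΔS).
(a)–(d): allowed.
(a)–(e): forbidden (parity, ΔS).
(a)–(f): forbidden (ΔL, ΔJ).
(b)–(c): forbidden (parity, ΔL, ΔJ).
(b)–(d): forbidden (parity, ΔS, ΔL, ΔJ).
(b)–(e): forbidden (ΔL, ΔJ).
(b)–(f): forbidden (parity, ΔS).
(c)–(d): forbidden (parity, ΔS, ΔL).
(c)–(e): allowed.
(c)–(f): forbidden (parity, ΔS, ΔL, ΔJ).
(d)–(e): forbidden (ΔS).
(d)–(f): forbidden (parity, ΔL, ΔJ).
(e)–(f): forbidden (ΔS, ΔL, ΔJ).
Allowed pairs: 2 of 15.

2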